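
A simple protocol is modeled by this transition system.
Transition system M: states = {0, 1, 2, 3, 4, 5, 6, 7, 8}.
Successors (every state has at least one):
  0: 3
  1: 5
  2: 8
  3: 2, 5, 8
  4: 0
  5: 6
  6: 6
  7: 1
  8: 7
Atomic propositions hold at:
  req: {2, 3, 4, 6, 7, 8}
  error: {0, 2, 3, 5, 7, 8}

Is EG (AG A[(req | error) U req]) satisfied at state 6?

Sat(req | error) = {0, 2, 3, 4, 5, 6, 7, 8}
A[(req | error) U req]: least fixpoint, start Z0 = Sat(req) = {2, 3, 4, 6, 7, 8}, add states in Sat(req | error) with every successor in Z. Z1 = {0, 2, 3, 4, 5, 6, 7, 8}; fixed.
Sat(A[(req | error) U req]) = {0, 2, 3, 4, 5, 6, 7, 8}
AG A[(req | error) U req]: greatest fixpoint, start Z0 = {0, 2, 3, 4, 5, 6, 7, 8}, keep only states in Sat with every successor in Z. Z1 = {0, 2, 3, 4, 5, 6, 8}; Z2 = {0, 2, 3, 4, 5, 6}; Z3 = {0, 4, 5, 6}; Z4 = {4, 5, 6}; Z5 = {5, 6}; fixed.
Sat(AG A[(req | error) U req]) = {5, 6}
EG (AG A[(req | error) U req]): greatest fixpoint, start Z0 = {5, 6}, keep only states in Sat with some successor in Z. Already a fixed point.
Sat(EG (AG A[(req | error) U req])) = {5, 6}
6 ∈ Sat(EG (AG A[(req | error) U req])) = {5, 6}, so the formula holds at 6.

Yes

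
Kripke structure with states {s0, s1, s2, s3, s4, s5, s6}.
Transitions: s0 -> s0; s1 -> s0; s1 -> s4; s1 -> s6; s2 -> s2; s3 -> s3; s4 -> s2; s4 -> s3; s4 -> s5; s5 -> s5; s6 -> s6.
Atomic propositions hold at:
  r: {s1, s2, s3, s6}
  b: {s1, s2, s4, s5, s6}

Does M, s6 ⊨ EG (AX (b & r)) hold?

Yes

Sat(b & r) = {s1, s2, s6}
Sat(AX (b & r)) = {s : every successor in {s1, s2, s6}} = {s2, s6}
EG (AX (b & r)): greatest fixpoint, start Z0 = {s2, s6}, keep only states in Sat with some successor in Z. Already a fixed point.
Sat(EG (AX (b & r))) = {s2, s6}
s6 ∈ Sat(EG (AX (b & r))) = {s2, s6}, so the formula holds at s6.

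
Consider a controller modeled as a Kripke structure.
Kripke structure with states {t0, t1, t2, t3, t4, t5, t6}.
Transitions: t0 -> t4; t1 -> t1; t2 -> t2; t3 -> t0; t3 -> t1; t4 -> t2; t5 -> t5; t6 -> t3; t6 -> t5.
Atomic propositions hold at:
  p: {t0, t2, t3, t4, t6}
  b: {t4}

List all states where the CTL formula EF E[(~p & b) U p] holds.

Sat(~p) = {t1, t5}
Sat(~p & b) = ∅
E[(~p & b) U p]: least fixpoint, start Z0 = Sat(p) = {t0, t2, t3, t4, t6}, add states in Sat(~p & b) with some successor in Z. Already a fixed point.
Sat(E[(~p & b) U p]) = {t0, t2, t3, t4, t6}
EF E[(~p & b) U p]: least fixpoint, start Z0 = {t0, t2, t3, t4, t6}, add states with some successor in Z. Already a fixed point.
Sat(EF E[(~p & b) U p]) = {t0, t2, t3, t4, t6}

{t0, t2, t3, t4, t6}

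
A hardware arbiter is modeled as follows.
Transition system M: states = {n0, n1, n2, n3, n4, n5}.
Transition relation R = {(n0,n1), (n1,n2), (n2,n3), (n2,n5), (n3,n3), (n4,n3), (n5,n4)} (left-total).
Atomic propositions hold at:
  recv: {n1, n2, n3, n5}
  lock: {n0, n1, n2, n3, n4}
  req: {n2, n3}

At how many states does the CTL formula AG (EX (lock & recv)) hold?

2

Sat(lock & recv) = {n1, n2, n3}
Sat(EX (lock & recv)) = {s : some successor in {n1, n2, n3}} = {n0, n1, n2, n3, n4}
AG (EX (lock & recv)): greatest fixpoint, start Z0 = {n0, n1, n2, n3, n4}, keep only states in Sat with every successor in Z. Z1 = {n0, n1, n3, n4}; Z2 = {n0, n3, n4}; Z3 = {n3, n4}; fixed.
Sat(AG (EX (lock & recv))) = {n3, n4}
|Sat(AG (EX (lock & recv)))| = |{n3, n4}| = 2.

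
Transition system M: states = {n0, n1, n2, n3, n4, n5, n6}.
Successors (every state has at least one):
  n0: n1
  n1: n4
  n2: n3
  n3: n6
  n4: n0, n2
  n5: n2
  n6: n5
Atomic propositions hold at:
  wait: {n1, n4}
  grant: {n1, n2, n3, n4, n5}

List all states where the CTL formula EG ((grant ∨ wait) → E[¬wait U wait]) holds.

{n0, n1, n4}

Sat(grant ∨ wait) = {n1, n2, n3, n4, n5}
Sat(¬wait) = {n0, n2, n3, n5, n6}
E[¬wait U wait]: least fixpoint, start Z0 = Sat(wait) = {n1, n4}, add states in Sat(¬wait) with some successor in Z. Z1 = {n0, n1, n4}; fixed.
Sat(E[¬wait U wait]) = {n0, n1, n4}
Sat((grant ∨ wait) → E[¬wait U wait]) = {n0, n1, n4, n6}
EG ((grant ∨ wait) → E[¬wait U wait]): greatest fixpoint, start Z0 = {n0, n1, n4, n6}, keep only states in Sat with some successor in Z. Z1 = {n0, n1, n4}; fixed.
Sat(EG ((grant ∨ wait) → E[¬wait U wait])) = {n0, n1, n4}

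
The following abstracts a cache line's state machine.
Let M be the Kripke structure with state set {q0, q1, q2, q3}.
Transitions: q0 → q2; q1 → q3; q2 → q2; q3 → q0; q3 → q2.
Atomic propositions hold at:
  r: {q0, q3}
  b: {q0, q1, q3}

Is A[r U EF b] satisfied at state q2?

No

EF b: least fixpoint, start Z0 = {q0, q1, q3}, add states with some successor in Z. Already a fixed point.
Sat(EF b) = {q0, q1, q3}
A[r U EF b]: least fixpoint, start Z0 = Sat(EF b) = {q0, q1, q3}, add states in Sat(r) with every successor in Z. Already a fixed point.
Sat(A[r U EF b]) = {q0, q1, q3}
q2 ∉ Sat(A[r U EF b]) = {q0, q1, q3}, so the formula does not hold at q2.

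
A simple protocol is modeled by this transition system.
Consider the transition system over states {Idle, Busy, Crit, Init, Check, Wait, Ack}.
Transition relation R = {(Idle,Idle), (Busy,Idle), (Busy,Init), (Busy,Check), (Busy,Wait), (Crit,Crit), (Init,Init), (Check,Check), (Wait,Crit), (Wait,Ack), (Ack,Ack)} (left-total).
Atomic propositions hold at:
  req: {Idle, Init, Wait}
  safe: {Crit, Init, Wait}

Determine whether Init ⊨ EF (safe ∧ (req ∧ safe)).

Sat(req ∧ safe) = {Init, Wait}
Sat(safe ∧ (req ∧ safe)) = {Init, Wait}
EF (safe ∧ (req ∧ safe)): least fixpoint, start Z0 = {Init, Wait}, add states with some successor in Z. Z1 = {Busy, Init, Wait}; fixed.
Sat(EF (safe ∧ (req ∧ safe))) = {Busy, Init, Wait}
Init ∈ Sat(EF (safe ∧ (req ∧ safe))) = {Busy, Init, Wait}, so the formula holds at Init.

Yes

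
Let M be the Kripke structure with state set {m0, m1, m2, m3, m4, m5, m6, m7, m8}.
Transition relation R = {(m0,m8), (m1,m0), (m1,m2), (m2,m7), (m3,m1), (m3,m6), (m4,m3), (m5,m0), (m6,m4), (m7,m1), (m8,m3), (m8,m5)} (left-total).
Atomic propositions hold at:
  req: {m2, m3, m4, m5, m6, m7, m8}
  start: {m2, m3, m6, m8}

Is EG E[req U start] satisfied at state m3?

E[req U start]: least fixpoint, start Z0 = Sat(start) = {m2, m3, m6, m8}, add states in Sat(req) with some successor in Z. Z1 = {m2, m3, m4, m6, m8}; fixed.
Sat(E[req U start]) = {m2, m3, m4, m6, m8}
EG E[req U start]: greatest fixpoint, start Z0 = {m2, m3, m4, m6, m8}, keep only states in Sat with some successor in Z. Z1 = {m3, m4, m6, m8}; fixed.
Sat(EG E[req U start]) = {m3, m4, m6, m8}
m3 ∈ Sat(EG E[req U start]) = {m3, m4, m6, m8}, so the formula holds at m3.

Yes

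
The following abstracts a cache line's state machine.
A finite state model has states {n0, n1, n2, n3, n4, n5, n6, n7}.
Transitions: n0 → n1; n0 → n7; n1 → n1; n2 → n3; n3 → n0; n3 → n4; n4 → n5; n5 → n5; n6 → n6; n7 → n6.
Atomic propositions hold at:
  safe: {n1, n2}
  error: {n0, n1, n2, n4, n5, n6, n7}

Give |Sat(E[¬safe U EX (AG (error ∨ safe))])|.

7

Sat(¬safe) = {n0, n3, n4, n5, n6, n7}
Sat(error ∨ safe) = {n0, n1, n2, n4, n5, n6, n7}
AG (error ∨ safe): greatest fixpoint, start Z0 = {n0, n1, n2, n4, n5, n6, n7}, keep only states in Sat with every successor in Z. Z1 = {n0, n1, n4, n5, n6, n7}; fixed.
Sat(AG (error ∨ safe)) = {n0, n1, n4, n5, n6, n7}
Sat(EX (AG (error ∨ safe))) = {s : some successor in {n0, n1, n4, n5, n6, n7}} = {n0, n1, n3, n4, n5, n6, n7}
E[¬safe U EX (AG (error ∨ safe))]: least fixpoint, start Z0 = Sat(EX (AG (error ∨ safe))) = {n0, n1, n3, n4, n5, n6, n7}, add states in Sat(¬safe) with some successor in Z. Already a fixed point.
Sat(E[¬safe U EX (AG (error ∨ safe))]) = {n0, n1, n3, n4, n5, n6, n7}
|Sat(E[¬safe U EX (AG (error ∨ safe))])| = |{n0, n1, n3, n4, n5, n6, n7}| = 7.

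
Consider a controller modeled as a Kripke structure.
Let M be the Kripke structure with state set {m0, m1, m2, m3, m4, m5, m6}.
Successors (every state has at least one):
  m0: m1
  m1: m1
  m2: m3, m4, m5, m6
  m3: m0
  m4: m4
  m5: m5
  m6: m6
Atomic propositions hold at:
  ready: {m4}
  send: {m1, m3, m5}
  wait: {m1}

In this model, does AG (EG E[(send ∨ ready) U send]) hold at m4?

Sat(send ∨ ready) = {m1, m3, m4, m5}
E[(send ∨ ready) U send]: least fixpoint, start Z0 = Sat(send) = {m1, m3, m5}, add states in Sat(send ∨ ready) with some successor in Z. Already a fixed point.
Sat(E[(send ∨ ready) U send]) = {m1, m3, m5}
EG E[(send ∨ ready) U send]: greatest fixpoint, start Z0 = {m1, m3, m5}, keep only states in Sat with some successor in Z. Z1 = {m1, m5}; fixed.
Sat(EG E[(send ∨ ready) U send]) = {m1, m5}
AG (EG E[(send ∨ ready) U send]): greatest fixpoint, start Z0 = {m1, m5}, keep only states in Sat with every successor in Z. Already a fixed point.
Sat(AG (EG E[(send ∨ ready) U send])) = {m1, m5}
m4 ∉ Sat(AG (EG E[(send ∨ ready) U send])) = {m1, m5}, so the formula does not hold at m4.

No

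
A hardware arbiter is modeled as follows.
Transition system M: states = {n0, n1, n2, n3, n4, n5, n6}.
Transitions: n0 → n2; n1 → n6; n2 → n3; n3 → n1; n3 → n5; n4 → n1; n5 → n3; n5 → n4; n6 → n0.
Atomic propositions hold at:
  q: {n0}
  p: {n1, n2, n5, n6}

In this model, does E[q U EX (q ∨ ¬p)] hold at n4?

Sat(¬p) = {n0, n3, n4}
Sat(q ∨ ¬p) = {n0, n3, n4}
Sat(EX (q ∨ ¬p)) = {s : some successor in {n0, n3, n4}} = {n2, n5, n6}
E[q U EX (q ∨ ¬p)]: least fixpoint, start Z0 = Sat(EX (q ∨ ¬p)) = {n2, n5, n6}, add states in Sat(q) with some successor in Z. Z1 = {n0, n2, n5, n6}; fixed.
Sat(E[q U EX (q ∨ ¬p)]) = {n0, n2, n5, n6}
n4 ∉ Sat(E[q U EX (q ∨ ¬p)]) = {n0, n2, n5, n6}, so the formula does not hold at n4.

No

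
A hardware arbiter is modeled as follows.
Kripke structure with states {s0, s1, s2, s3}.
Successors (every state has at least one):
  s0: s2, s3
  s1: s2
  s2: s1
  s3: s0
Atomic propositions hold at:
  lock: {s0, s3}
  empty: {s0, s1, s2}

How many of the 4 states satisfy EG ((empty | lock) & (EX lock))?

2

Sat(empty | lock) = {s0, s1, s2, s3}
Sat(EX lock) = {s : some successor in {s0, s3}} = {s0, s3}
Sat((empty | lock) & (EX lock)) = {s0, s3}
EG ((empty | lock) & (EX lock)): greatest fixpoint, start Z0 = {s0, s3}, keep only states in Sat with some successor in Z. Already a fixed point.
Sat(EG ((empty | lock) & (EX lock))) = {s0, s3}
|Sat(EG ((empty | lock) & (EX lock)))| = |{s0, s3}| = 2.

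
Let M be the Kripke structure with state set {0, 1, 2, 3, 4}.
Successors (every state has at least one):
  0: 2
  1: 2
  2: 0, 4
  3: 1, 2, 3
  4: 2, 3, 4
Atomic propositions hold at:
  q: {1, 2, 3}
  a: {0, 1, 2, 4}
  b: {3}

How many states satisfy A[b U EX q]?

Sat(EX q) = {s : some successor in {1, 2, 3}} = {0, 1, 3, 4}
A[b U EX q]: least fixpoint, start Z0 = Sat(EX q) = {0, 1, 3, 4}, add states in Sat(b) with every successor in Z. Already a fixed point.
Sat(A[b U EX q]) = {0, 1, 3, 4}
|Sat(A[b U EX q])| = |{0, 1, 3, 4}| = 4.

4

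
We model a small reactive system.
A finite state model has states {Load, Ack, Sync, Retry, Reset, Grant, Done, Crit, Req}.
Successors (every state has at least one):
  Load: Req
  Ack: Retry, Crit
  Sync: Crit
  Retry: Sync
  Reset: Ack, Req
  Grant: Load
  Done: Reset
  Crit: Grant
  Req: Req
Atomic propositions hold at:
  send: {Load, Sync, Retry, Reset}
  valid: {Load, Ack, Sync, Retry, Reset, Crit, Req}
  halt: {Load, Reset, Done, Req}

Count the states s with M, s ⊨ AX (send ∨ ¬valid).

Sat(¬valid) = {Grant, Done}
Sat(send ∨ ¬valid) = {Load, Sync, Retry, Reset, Grant, Done}
Sat(AX (send ∨ ¬valid)) = {s : every successor in {Load, Sync, Retry, Reset, Grant, Done}} = {Retry, Grant, Done, Crit}
|Sat(AX (send ∨ ¬valid))| = |{Retry, Grant, Done, Crit}| = 4.

4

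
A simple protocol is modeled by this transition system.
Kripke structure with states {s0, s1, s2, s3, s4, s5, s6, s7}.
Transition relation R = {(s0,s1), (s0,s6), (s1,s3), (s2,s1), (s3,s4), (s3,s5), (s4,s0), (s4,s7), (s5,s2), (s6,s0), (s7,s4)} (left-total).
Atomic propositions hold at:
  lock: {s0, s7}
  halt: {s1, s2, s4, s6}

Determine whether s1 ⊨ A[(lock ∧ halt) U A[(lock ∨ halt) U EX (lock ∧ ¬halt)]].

Sat(lock ∧ halt) = ∅
Sat(lock ∨ halt) = {s0, s1, s2, s4, s6, s7}
Sat(¬halt) = {s0, s3, s5, s7}
Sat(lock ∧ ¬halt) = {s0, s7}
Sat(EX (lock ∧ ¬halt)) = {s : some successor in {s0, s7}} = {s4, s6}
A[(lock ∨ halt) U EX (lock ∧ ¬halt)]: least fixpoint, start Z0 = Sat(EX (lock ∧ ¬halt)) = {s4, s6}, add states in Sat(lock ∨ halt) with every successor in Z. Z1 = {s4, s6, s7}; fixed.
Sat(A[(lock ∨ halt) U EX (lock ∧ ¬halt)]) = {s4, s6, s7}
A[(lock ∧ halt) U A[(lock ∨ halt) U EX (lock ∧ ¬halt)]]: least fixpoint, start Z0 = Sat(A[(lock ∨ halt) U EX (lock ∧ ¬halt)]) = {s4, s6, s7}, add states in Sat(lock ∧ halt) with every successor in Z. Already a fixed point.
Sat(A[(lock ∧ halt) U A[(lock ∨ halt) U EX (lock ∧ ¬halt)]]) = {s4, s6, s7}
s1 ∉ Sat(A[(lock ∧ halt) U A[(lock ∨ halt) U EX (lock ∧ ¬halt)]]) = {s4, s6, s7}, so the formula does not hold at s1.

No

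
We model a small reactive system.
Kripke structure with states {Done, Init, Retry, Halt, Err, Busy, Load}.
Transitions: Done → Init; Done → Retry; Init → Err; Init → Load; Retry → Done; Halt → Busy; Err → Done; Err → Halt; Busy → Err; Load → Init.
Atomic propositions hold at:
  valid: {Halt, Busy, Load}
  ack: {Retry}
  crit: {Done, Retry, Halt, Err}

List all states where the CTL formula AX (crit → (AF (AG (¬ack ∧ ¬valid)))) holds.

{Halt, Load}

Sat(¬ack) = {Done, Init, Halt, Err, Busy, Load}
Sat(¬valid) = {Done, Init, Retry, Err}
Sat(¬ack ∧ ¬valid) = {Done, Init, Err}
AG (¬ack ∧ ¬valid): greatest fixpoint, start Z0 = {Done, Init, Err}, keep only states in Sat with every successor in Z. Z1 = ∅; fixed.
Sat(AG (¬ack ∧ ¬valid)) = ∅
AF (AG (¬ack ∧ ¬valid)): least fixpoint, start Z0 = ∅, add states with every successor in Z. Already a fixed point.
Sat(AF (AG (¬ack ∧ ¬valid))) = ∅
Sat(crit → (AF (AG (¬ack ∧ ¬valid)))) = {Init, Busy, Load}
Sat(AX (crit → (AF (AG (¬ack ∧ ¬valid))))) = {s : every successor in {Init, Busy, Load}} = {Halt, Load}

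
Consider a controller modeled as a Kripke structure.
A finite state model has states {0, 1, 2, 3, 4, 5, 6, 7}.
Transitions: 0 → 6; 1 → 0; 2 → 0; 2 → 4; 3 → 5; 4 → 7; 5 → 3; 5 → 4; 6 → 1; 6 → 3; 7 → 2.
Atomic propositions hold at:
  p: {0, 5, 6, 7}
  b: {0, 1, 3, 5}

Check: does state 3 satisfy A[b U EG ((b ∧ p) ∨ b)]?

Yes

Sat(b ∧ p) = {0, 5}
Sat((b ∧ p) ∨ b) = {0, 1, 3, 5}
EG ((b ∧ p) ∨ b): greatest fixpoint, start Z0 = {0, 1, 3, 5}, keep only states in Sat with some successor in Z. Z1 = {1, 3, 5}; Z2 = {3, 5}; fixed.
Sat(EG ((b ∧ p) ∨ b)) = {3, 5}
A[b U EG ((b ∧ p) ∨ b)]: least fixpoint, start Z0 = Sat(EG ((b ∧ p) ∨ b)) = {3, 5}, add states in Sat(b) with every successor in Z. Already a fixed point.
Sat(A[b U EG ((b ∧ p) ∨ b)]) = {3, 5}
3 ∈ Sat(A[b U EG ((b ∧ p) ∨ b)]) = {3, 5}, so the formula holds at 3.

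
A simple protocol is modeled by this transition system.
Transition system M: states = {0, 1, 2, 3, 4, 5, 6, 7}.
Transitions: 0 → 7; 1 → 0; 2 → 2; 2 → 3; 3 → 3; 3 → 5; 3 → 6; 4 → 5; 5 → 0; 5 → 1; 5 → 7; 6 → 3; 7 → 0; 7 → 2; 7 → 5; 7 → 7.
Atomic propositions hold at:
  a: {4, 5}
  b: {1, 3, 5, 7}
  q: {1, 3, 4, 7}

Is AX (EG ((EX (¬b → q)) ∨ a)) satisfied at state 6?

Sat(¬b) = {0, 2, 4, 6}
Sat(¬b → q) = {1, 3, 4, 5, 7}
Sat(EX (¬b → q)) = {s : some successor in {1, 3, 4, 5, 7}} = {0, 2, 3, 4, 5, 6, 7}
Sat((EX (¬b → q)) ∨ a) = {0, 2, 3, 4, 5, 6, 7}
EG ((EX (¬b → q)) ∨ a): greatest fixpoint, start Z0 = {0, 2, 3, 4, 5, 6, 7}, keep only states in Sat with some successor in Z. Already a fixed point.
Sat(EG ((EX (¬b → q)) ∨ a)) = {0, 2, 3, 4, 5, 6, 7}
Sat(AX (EG ((EX (¬b → q)) ∨ a))) = {s : every successor in {0, 2, 3, 4, 5, 6, 7}} = {0, 1, 2, 3, 4, 6, 7}
6 ∈ Sat(AX (EG ((EX (¬b → q)) ∨ a))) = {0, 1, 2, 3, 4, 6, 7}, so the formula holds at 6.

Yes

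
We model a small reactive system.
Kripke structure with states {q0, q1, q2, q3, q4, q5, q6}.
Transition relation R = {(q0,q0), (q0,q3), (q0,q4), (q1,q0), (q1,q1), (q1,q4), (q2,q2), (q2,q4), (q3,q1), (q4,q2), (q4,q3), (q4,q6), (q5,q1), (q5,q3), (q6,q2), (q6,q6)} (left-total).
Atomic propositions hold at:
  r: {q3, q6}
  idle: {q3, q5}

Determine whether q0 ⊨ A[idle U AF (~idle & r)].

Sat(~idle) = {q0, q1, q2, q4, q6}
Sat(~idle & r) = {q6}
AF (~idle & r): least fixpoint, start Z0 = {q6}, add states with every successor in Z. Already a fixed point.
Sat(AF (~idle & r)) = {q6}
A[idle U AF (~idle & r)]: least fixpoint, start Z0 = Sat(AF (~idle & r)) = {q6}, add states in Sat(idle) with every successor in Z. Already a fixed point.
Sat(A[idle U AF (~idle & r)]) = {q6}
q0 ∉ Sat(A[idle U AF (~idle & r)]) = {q6}, so the formula does not hold at q0.

No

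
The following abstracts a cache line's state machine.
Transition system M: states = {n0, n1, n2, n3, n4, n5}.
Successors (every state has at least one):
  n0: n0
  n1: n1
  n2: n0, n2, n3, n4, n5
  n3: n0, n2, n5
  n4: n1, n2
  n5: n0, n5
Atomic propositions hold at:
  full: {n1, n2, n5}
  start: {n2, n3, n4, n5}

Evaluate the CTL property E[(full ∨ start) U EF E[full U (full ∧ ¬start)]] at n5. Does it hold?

No

Sat(full ∨ start) = {n1, n2, n3, n4, n5}
Sat(¬start) = {n0, n1}
Sat(full ∧ ¬start) = {n1}
E[full U (full ∧ ¬start)]: least fixpoint, start Z0 = Sat((full ∧ ¬start)) = {n1}, add states in Sat(full) with some successor in Z. Already a fixed point.
Sat(E[full U (full ∧ ¬start)]) = {n1}
EF E[full U (full ∧ ¬start)]: least fixpoint, start Z0 = {n1}, add states with some successor in Z. Z1 = {n1, n4}; Z2 = {n1, n2, n4}; Z3 = {n1, n2, n3, n4}; fixed.
Sat(EF E[full U (full ∧ ¬start)]) = {n1, n2, n3, n4}
E[(full ∨ start) U EF E[full U (full ∧ ¬start)]]: least fixpoint, start Z0 = Sat(EF E[full U (full ∧ ¬start)]) = {n1, n2, n3, n4}, add states in Sat(full ∨ start) with some successor in Z. Already a fixed point.
Sat(E[(full ∨ start) U EF E[full U (full ∧ ¬start)]]) = {n1, n2, n3, n4}
n5 ∉ Sat(E[(full ∨ start) U EF E[full U (full ∧ ¬start)]]) = {n1, n2, n3, n4}, so the formula does not hold at n5.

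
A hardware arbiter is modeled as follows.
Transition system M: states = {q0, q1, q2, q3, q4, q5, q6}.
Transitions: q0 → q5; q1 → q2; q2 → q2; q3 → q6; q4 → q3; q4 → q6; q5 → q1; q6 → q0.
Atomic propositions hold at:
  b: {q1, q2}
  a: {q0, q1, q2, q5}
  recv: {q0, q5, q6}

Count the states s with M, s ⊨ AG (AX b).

Sat(AX b) = {s : every successor in {q1, q2}} = {q1, q2, q5}
AG (AX b): greatest fixpoint, start Z0 = {q1, q2, q5}, keep only states in Sat with every successor in Z. Already a fixed point.
Sat(AG (AX b)) = {q1, q2, q5}
|Sat(AG (AX b))| = |{q1, q2, q5}| = 3.

3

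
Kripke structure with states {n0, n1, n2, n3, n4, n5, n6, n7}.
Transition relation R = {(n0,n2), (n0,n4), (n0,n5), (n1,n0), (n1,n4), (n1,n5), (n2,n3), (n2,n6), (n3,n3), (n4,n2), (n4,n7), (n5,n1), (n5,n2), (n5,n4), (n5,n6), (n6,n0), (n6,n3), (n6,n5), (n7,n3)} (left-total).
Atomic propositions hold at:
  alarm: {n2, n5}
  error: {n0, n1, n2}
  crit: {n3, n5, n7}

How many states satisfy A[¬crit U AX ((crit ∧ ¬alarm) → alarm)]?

3

Sat(¬crit) = {n0, n1, n2, n4, n6}
Sat(¬alarm) = {n0, n1, n3, n4, n6, n7}
Sat(crit ∧ ¬alarm) = {n3, n7}
Sat((crit ∧ ¬alarm) → alarm) = {n0, n1, n2, n4, n5, n6}
Sat(AX ((crit ∧ ¬alarm) → alarm)) = {s : every successor in {n0, n1, n2, n4, n5, n6}} = {n0, n1, n5}
A[¬crit U AX ((crit ∧ ¬alarm) → alarm)]: least fixpoint, start Z0 = Sat(AX ((crit ∧ ¬alarm) → alarm)) = {n0, n1, n5}, add states in Sat(¬crit) with every successor in Z. Already a fixed point.
Sat(A[¬crit U AX ((crit ∧ ¬alarm) → alarm)]) = {n0, n1, n5}
|Sat(A[¬crit U AX ((crit ∧ ¬alarm) → alarm)])| = |{n0, n1, n5}| = 3.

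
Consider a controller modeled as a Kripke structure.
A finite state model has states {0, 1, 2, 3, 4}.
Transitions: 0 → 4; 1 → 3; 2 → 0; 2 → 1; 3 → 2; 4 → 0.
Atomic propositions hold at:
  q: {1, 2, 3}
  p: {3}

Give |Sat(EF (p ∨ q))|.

Sat(p ∨ q) = {1, 2, 3}
EF (p ∨ q): least fixpoint, start Z0 = {1, 2, 3}, add states with some successor in Z. Already a fixed point.
Sat(EF (p ∨ q)) = {1, 2, 3}
|Sat(EF (p ∨ q))| = |{1, 2, 3}| = 3.

3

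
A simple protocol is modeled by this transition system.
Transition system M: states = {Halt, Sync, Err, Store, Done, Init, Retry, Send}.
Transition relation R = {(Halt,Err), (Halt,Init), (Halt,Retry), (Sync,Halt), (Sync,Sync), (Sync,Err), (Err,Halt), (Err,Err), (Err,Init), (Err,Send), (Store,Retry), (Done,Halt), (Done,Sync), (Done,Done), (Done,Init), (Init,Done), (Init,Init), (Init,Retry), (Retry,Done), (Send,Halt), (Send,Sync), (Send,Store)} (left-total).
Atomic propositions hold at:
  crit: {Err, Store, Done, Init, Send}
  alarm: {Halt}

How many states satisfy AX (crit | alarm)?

Sat(crit | alarm) = {Halt, Err, Store, Done, Init, Send}
Sat(AX (crit | alarm)) = {s : every successor in {Halt, Err, Store, Done, Init, Send}} = {Err, Retry}
|Sat(AX (crit | alarm))| = |{Err, Retry}| = 2.

2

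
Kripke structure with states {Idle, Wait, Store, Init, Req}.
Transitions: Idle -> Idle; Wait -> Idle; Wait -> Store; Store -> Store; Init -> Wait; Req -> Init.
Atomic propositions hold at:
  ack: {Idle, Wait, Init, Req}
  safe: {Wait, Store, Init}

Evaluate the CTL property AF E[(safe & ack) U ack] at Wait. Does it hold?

Sat(safe & ack) = {Wait, Init}
E[(safe & ack) U ack]: least fixpoint, start Z0 = Sat(ack) = {Idle, Wait, Init, Req}, add states in Sat(safe & ack) with some successor in Z. Already a fixed point.
Sat(E[(safe & ack) U ack]) = {Idle, Wait, Init, Req}
AF E[(safe & ack) U ack]: least fixpoint, start Z0 = {Idle, Wait, Init, Req}, add states with every successor in Z. Already a fixed point.
Sat(AF E[(safe & ack) U ack]) = {Idle, Wait, Init, Req}
Wait ∈ Sat(AF E[(safe & ack) U ack]) = {Idle, Wait, Init, Req}, so the formula holds at Wait.

Yes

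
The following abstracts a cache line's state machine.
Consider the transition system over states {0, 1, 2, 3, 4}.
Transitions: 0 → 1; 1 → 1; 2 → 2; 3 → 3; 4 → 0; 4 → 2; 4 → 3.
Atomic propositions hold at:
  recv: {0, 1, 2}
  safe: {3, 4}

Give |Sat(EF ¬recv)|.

2

Sat(¬recv) = {3, 4}
EF ¬recv: least fixpoint, start Z0 = {3, 4}, add states with some successor in Z. Already a fixed point.
Sat(EF ¬recv) = {3, 4}
|Sat(EF ¬recv)| = |{3, 4}| = 2.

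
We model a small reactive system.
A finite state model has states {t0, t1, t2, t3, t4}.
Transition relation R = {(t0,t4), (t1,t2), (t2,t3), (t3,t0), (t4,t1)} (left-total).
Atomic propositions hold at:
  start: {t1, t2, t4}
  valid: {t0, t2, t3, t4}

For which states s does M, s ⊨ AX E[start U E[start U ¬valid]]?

{t0, t4}

Sat(¬valid) = {t1}
E[start U ¬valid]: least fixpoint, start Z0 = Sat(¬valid) = {t1}, add states in Sat(start) with some successor in Z. Z1 = {t1, t4}; fixed.
Sat(E[start U ¬valid]) = {t1, t4}
E[start U E[start U ¬valid]]: least fixpoint, start Z0 = Sat(E[start U ¬valid]) = {t1, t4}, add states in Sat(start) with some successor in Z. Already a fixed point.
Sat(E[start U E[start U ¬valid]]) = {t1, t4}
Sat(AX E[start U E[start U ¬valid]]) = {s : every successor in {t1, t4}} = {t0, t4}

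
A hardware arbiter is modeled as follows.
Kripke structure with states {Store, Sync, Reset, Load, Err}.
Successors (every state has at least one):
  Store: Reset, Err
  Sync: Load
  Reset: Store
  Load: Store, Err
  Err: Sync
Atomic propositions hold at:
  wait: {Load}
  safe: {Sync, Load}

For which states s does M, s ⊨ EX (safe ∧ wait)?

{Sync}

Sat(safe ∧ wait) = {Load}
Sat(EX (safe ∧ wait)) = {s : some successor in {Load}} = {Sync}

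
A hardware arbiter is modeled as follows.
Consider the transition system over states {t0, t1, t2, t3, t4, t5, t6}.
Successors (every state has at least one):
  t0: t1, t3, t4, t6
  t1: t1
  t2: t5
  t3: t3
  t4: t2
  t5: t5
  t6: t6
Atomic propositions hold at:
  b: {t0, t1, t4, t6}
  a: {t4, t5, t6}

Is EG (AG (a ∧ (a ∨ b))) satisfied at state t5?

Sat(a ∨ b) = {t0, t1, t4, t5, t6}
Sat(a ∧ (a ∨ b)) = {t4, t5, t6}
AG (a ∧ (a ∨ b)): greatest fixpoint, start Z0 = {t4, t5, t6}, keep only states in Sat with every successor in Z. Z1 = {t5, t6}; fixed.
Sat(AG (a ∧ (a ∨ b))) = {t5, t6}
EG (AG (a ∧ (a ∨ b))): greatest fixpoint, start Z0 = {t5, t6}, keep only states in Sat with some successor in Z. Already a fixed point.
Sat(EG (AG (a ∧ (a ∨ b)))) = {t5, t6}
t5 ∈ Sat(EG (AG (a ∧ (a ∨ b)))) = {t5, t6}, so the formula holds at t5.

Yes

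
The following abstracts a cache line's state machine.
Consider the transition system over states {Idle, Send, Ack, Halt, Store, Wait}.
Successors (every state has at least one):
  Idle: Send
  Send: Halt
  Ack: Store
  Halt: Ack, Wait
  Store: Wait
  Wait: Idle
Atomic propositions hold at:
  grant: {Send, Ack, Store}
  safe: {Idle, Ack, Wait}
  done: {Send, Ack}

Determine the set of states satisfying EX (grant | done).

{Idle, Ack, Halt}

Sat(grant | done) = {Send, Ack, Store}
Sat(EX (grant | done)) = {s : some successor in {Send, Ack, Store}} = {Idle, Ack, Halt}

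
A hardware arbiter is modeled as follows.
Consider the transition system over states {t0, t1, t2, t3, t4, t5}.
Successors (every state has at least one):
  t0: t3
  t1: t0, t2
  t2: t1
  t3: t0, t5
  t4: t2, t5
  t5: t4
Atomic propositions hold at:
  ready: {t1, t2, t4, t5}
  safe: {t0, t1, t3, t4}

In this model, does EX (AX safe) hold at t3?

Yes

Sat(AX safe) = {s : every successor in {t0, t1, t3, t4}} = {t0, t2, t5}
Sat(EX (AX safe)) = {s : some successor in {t0, t2, t5}} = {t1, t3, t4}
t3 ∈ Sat(EX (AX safe)) = {t1, t3, t4}, so the formula holds at t3.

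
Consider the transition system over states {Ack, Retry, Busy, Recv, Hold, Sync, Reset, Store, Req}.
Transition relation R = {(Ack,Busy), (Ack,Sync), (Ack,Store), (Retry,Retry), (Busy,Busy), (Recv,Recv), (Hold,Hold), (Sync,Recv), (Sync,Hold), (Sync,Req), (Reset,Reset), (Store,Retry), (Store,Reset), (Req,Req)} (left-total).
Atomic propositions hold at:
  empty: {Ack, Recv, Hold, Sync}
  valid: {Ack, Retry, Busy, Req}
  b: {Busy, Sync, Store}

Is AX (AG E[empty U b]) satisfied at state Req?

No

E[empty U b]: least fixpoint, start Z0 = Sat(b) = {Busy, Sync, Store}, add states in Sat(empty) with some successor in Z. Z1 = {Ack, Busy, Sync, Store}; fixed.
Sat(E[empty U b]) = {Ack, Busy, Sync, Store}
AG E[empty U b]: greatest fixpoint, start Z0 = {Ack, Busy, Sync, Store}, keep only states in Sat with every successor in Z. Z1 = {Ack, Busy}; Z2 = {Busy}; fixed.
Sat(AG E[empty U b]) = {Busy}
Sat(AX (AG E[empty U b])) = {s : every successor in {Busy}} = {Busy}
Req ∉ Sat(AX (AG E[empty U b])) = {Busy}, so the formula does not hold at Req.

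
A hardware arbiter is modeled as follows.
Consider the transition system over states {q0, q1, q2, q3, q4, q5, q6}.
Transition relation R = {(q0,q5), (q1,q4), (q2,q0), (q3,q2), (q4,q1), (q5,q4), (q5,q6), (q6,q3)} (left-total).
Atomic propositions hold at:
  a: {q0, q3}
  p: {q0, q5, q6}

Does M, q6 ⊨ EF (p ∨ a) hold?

Sat(p ∨ a) = {q0, q3, q5, q6}
EF (p ∨ a): least fixpoint, start Z0 = {q0, q3, q5, q6}, add states with some successor in Z. Z1 = {q0, q2, q3, q5, q6}; fixed.
Sat(EF (p ∨ a)) = {q0, q2, q3, q5, q6}
q6 ∈ Sat(EF (p ∨ a)) = {q0, q2, q3, q5, q6}, so the formula holds at q6.

Yes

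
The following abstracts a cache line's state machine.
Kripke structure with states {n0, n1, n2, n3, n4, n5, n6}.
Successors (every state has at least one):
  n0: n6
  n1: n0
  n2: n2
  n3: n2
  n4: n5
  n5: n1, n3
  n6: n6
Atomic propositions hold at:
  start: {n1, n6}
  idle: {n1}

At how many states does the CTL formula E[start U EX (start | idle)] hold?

4

Sat(start | idle) = {n1, n6}
Sat(EX (start | idle)) = {s : some successor in {n1, n6}} = {n0, n5, n6}
E[start U EX (start | idle)]: least fixpoint, start Z0 = Sat(EX (start | idle)) = {n0, n5, n6}, add states in Sat(start) with some successor in Z. Z1 = {n0, n1, n5, n6}; fixed.
Sat(E[start U EX (start | idle)]) = {n0, n1, n5, n6}
|Sat(E[start U EX (start | idle)])| = |{n0, n1, n5, n6}| = 4.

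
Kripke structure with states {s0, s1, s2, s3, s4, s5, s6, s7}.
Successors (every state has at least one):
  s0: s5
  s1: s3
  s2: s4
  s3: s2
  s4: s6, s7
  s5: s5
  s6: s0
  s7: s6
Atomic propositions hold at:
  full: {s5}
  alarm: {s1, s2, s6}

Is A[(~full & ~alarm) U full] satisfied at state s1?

Sat(~full) = {s0, s1, s2, s3, s4, s6, s7}
Sat(~alarm) = {s0, s3, s4, s5, s7}
Sat(~full & ~alarm) = {s0, s3, s4, s7}
A[(~full & ~alarm) U full]: least fixpoint, start Z0 = Sat(full) = {s5}, add states in Sat(~full & ~alarm) with every successor in Z. Z1 = {s0, s5}; fixed.
Sat(A[(~full & ~alarm) U full]) = {s0, s5}
s1 ∉ Sat(A[(~full & ~alarm) U full]) = {s0, s5}, so the formula does not hold at s1.

No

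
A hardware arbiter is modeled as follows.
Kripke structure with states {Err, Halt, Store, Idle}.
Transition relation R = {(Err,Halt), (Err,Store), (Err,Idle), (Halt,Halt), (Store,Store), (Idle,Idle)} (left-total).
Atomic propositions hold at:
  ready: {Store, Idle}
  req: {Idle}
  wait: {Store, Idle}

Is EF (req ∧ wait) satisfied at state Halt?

No

Sat(req ∧ wait) = {Idle}
EF (req ∧ wait): least fixpoint, start Z0 = {Idle}, add states with some successor in Z. Z1 = {Err, Idle}; fixed.
Sat(EF (req ∧ wait)) = {Err, Idle}
Halt ∉ Sat(EF (req ∧ wait)) = {Err, Idle}, so the formula does not hold at Halt.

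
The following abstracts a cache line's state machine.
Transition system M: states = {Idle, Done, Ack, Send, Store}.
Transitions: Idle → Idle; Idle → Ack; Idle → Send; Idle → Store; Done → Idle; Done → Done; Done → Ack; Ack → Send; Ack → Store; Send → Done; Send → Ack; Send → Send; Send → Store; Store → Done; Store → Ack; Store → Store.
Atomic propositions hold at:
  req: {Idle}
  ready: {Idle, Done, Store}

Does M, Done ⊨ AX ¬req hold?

Sat(¬req) = {Done, Ack, Send, Store}
Sat(AX ¬req) = {s : every successor in {Done, Ack, Send, Store}} = {Ack, Send, Store}
Done ∉ Sat(AX ¬req) = {Ack, Send, Store}, so the formula does not hold at Done.

No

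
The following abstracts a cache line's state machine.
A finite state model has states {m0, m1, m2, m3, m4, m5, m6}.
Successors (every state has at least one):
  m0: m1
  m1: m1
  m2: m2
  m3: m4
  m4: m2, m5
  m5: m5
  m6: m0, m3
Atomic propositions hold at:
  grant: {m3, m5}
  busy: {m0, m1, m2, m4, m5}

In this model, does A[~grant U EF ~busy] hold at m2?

No

Sat(~grant) = {m0, m1, m2, m4, m6}
Sat(~busy) = {m3, m6}
EF ~busy: least fixpoint, start Z0 = {m3, m6}, add states with some successor in Z. Already a fixed point.
Sat(EF ~busy) = {m3, m6}
A[~grant U EF ~busy]: least fixpoint, start Z0 = Sat(EF ~busy) = {m3, m6}, add states in Sat(~grant) with every successor in Z. Already a fixed point.
Sat(A[~grant U EF ~busy]) = {m3, m6}
m2 ∉ Sat(A[~grant U EF ~busy]) = {m3, m6}, so the formula does not hold at m2.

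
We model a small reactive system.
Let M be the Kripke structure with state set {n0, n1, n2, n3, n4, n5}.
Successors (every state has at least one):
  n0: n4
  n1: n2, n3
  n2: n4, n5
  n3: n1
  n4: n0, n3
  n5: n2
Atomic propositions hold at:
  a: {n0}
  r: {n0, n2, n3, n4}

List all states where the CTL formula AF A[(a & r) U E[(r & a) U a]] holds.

Sat(a & r) = {n0}
Sat(r & a) = {n0}
E[(r & a) U a]: least fixpoint, start Z0 = Sat(a) = {n0}, add states in Sat(r & a) with some successor in Z. Already a fixed point.
Sat(E[(r & a) U a]) = {n0}
A[(a & r) U E[(r & a) U a]]: least fixpoint, start Z0 = Sat(E[(r & a) U a]) = {n0}, add states in Sat(a & r) with every successor in Z. Already a fixed point.
Sat(A[(a & r) U E[(r & a) U a]]) = {n0}
AF A[(a & r) U E[(r & a) U a]]: least fixpoint, start Z0 = {n0}, add states with every successor in Z. Already a fixed point.
Sat(AF A[(a & r) U E[(r & a) U a]]) = {n0}

{n0}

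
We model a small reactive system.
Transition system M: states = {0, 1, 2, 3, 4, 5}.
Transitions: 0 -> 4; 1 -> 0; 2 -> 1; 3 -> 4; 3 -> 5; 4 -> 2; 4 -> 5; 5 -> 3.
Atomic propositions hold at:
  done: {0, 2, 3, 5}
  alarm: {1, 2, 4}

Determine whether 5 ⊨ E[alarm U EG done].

EG done: greatest fixpoint, start Z0 = {0, 2, 3, 5}, keep only states in Sat with some successor in Z. Z1 = {3, 5}; fixed.
Sat(EG done) = {3, 5}
E[alarm U EG done]: least fixpoint, start Z0 = Sat(EG done) = {3, 5}, add states in Sat(alarm) with some successor in Z. Z1 = {3, 4, 5}; fixed.
Sat(E[alarm U EG done]) = {3, 4, 5}
5 ∈ Sat(E[alarm U EG done]) = {3, 4, 5}, so the formula holds at 5.

Yes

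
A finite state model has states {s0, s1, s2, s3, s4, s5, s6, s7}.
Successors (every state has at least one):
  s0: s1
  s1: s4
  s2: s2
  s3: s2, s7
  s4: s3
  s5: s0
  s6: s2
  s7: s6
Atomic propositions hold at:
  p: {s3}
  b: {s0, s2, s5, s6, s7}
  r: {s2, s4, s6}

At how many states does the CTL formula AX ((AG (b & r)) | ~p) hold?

7

Sat(b & r) = {s2, s6}
AG (b & r): greatest fixpoint, start Z0 = {s2, s6}, keep only states in Sat with every successor in Z. Already a fixed point.
Sat(AG (b & r)) = {s2, s6}
Sat(~p) = {s0, s1, s2, s4, s5, s6, s7}
Sat((AG (b & r)) | ~p) = {s0, s1, s2, s4, s5, s6, s7}
Sat(AX ((AG (b & r)) | ~p)) = {s : every successor in {s0, s1, s2, s4, s5, s6, s7}} = {s0, s1, s2, s3, s5, s6, s7}
|Sat(AX ((AG (b & r)) | ~p))| = |{s0, s1, s2, s3, s5, s6, s7}| = 7.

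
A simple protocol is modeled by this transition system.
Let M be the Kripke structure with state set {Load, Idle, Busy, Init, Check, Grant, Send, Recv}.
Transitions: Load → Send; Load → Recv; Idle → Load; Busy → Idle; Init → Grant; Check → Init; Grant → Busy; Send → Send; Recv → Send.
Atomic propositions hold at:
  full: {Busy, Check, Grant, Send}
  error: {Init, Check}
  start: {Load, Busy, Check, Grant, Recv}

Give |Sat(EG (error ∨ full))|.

1

Sat(error ∨ full) = {Busy, Init, Check, Grant, Send}
EG (error ∨ full): greatest fixpoint, start Z0 = {Busy, Init, Check, Grant, Send}, keep only states in Sat with some successor in Z. Z1 = {Init, Check, Grant, Send}; Z2 = {Init, Check, Send}; Z3 = {Check, Send}; Z4 = {Send}; fixed.
Sat(EG (error ∨ full)) = {Send}
|Sat(EG (error ∨ full))| = |{Send}| = 1.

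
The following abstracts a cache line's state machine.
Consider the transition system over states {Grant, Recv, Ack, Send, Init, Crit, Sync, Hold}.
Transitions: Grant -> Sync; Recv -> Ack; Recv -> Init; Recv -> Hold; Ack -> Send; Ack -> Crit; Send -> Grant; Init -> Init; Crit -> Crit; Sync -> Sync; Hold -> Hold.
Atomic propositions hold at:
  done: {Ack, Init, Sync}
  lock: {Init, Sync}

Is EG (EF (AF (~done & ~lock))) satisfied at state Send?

No

Sat(~done) = {Grant, Recv, Send, Crit, Hold}
Sat(~lock) = {Grant, Recv, Ack, Send, Crit, Hold}
Sat(~done & ~lock) = {Grant, Recv, Send, Crit, Hold}
AF (~done & ~lock): least fixpoint, start Z0 = {Grant, Recv, Send, Crit, Hold}, add states with every successor in Z. Z1 = {Grant, Recv, Ack, Send, Crit, Hold}; fixed.
Sat(AF (~done & ~lock)) = {Grant, Recv, Ack, Send, Crit, Hold}
EF (AF (~done & ~lock)): least fixpoint, start Z0 = {Grant, Recv, Ack, Send, Crit, Hold}, add states with some successor in Z. Already a fixed point.
Sat(EF (AF (~done & ~lock))) = {Grant, Recv, Ack, Send, Crit, Hold}
EG (EF (AF (~done & ~lock))): greatest fixpoint, start Z0 = {Grant, Recv, Ack, Send, Crit, Hold}, keep only states in Sat with some successor in Z. Z1 = {Recv, Ack, Send, Crit, Hold}; Z2 = {Recv, Ack, Crit, Hold}; fixed.
Sat(EG (EF (AF (~done & ~lock)))) = {Recv, Ack, Crit, Hold}
Send ∉ Sat(EG (EF (AF (~done & ~lock)))) = {Recv, Ack, Crit, Hold}, so the formula does not hold at Send.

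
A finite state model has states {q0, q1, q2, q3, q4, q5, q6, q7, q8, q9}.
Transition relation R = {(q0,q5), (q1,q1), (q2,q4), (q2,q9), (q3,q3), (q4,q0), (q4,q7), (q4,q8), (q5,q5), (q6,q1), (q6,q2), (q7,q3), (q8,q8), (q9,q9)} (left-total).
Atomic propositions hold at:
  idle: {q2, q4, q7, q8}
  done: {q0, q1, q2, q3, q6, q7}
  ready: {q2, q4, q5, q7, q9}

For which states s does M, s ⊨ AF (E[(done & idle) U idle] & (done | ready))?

Sat(done & idle) = {q2, q7}
E[(done & idle) U idle]: least fixpoint, start Z0 = Sat(idle) = {q2, q4, q7, q8}, add states in Sat(done & idle) with some successor in Z. Already a fixed point.
Sat(E[(done & idle) U idle]) = {q2, q4, q7, q8}
Sat(done | ready) = {q0, q1, q2, q3, q4, q5, q6, q7, q9}
Sat(E[(done & idle) U idle] & (done | ready)) = {q2, q4, q7}
AF (E[(done & idle) U idle] & (done | ready)): least fixpoint, start Z0 = {q2, q4, q7}, add states with every successor in Z. Already a fixed point.
Sat(AF (E[(done & idle) U idle] & (done | ready))) = {q2, q4, q7}

{q2, q4, q7}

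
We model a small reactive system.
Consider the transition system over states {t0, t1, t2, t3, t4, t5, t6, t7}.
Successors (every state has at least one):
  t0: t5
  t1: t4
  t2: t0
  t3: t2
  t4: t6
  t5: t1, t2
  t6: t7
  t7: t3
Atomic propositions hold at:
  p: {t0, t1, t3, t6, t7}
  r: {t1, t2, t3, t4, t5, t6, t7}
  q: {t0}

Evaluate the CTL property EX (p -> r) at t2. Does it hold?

No

Sat(p -> r) = {t1, t2, t3, t4, t5, t6, t7}
Sat(EX (p -> r)) = {s : some successor in {t1, t2, t3, t4, t5, t6, t7}} = {t0, t1, t3, t4, t5, t6, t7}
t2 ∉ Sat(EX (p -> r)) = {t0, t1, t3, t4, t5, t6, t7}, so the formula does not hold at t2.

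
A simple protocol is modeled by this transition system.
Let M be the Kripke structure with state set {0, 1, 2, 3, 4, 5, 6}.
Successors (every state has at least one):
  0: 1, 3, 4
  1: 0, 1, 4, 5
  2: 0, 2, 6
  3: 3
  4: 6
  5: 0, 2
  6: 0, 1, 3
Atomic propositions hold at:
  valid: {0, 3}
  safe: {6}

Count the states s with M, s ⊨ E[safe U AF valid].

3

AF valid: least fixpoint, start Z0 = {0, 3}, add states with every successor in Z. Already a fixed point.
Sat(AF valid) = {0, 3}
E[safe U AF valid]: least fixpoint, start Z0 = Sat(AF valid) = {0, 3}, add states in Sat(safe) with some successor in Z. Z1 = {0, 3, 6}; fixed.
Sat(E[safe U AF valid]) = {0, 3, 6}
|Sat(E[safe U AF valid])| = |{0, 3, 6}| = 3.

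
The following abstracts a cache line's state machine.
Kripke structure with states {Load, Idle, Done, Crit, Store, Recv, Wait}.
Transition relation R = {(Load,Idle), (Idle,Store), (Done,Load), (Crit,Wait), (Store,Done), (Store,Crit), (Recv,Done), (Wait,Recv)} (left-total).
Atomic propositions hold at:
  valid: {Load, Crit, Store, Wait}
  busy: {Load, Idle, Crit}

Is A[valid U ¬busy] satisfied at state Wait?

Yes

Sat(¬busy) = {Done, Store, Recv, Wait}
A[valid U ¬busy]: least fixpoint, start Z0 = Sat(¬busy) = {Done, Store, Recv, Wait}, add states in Sat(valid) with every successor in Z. Z1 = {Done, Crit, Store, Recv, Wait}; fixed.
Sat(A[valid U ¬busy]) = {Done, Crit, Store, Recv, Wait}
Wait ∈ Sat(A[valid U ¬busy]) = {Done, Crit, Store, Recv, Wait}, so the formula holds at Wait.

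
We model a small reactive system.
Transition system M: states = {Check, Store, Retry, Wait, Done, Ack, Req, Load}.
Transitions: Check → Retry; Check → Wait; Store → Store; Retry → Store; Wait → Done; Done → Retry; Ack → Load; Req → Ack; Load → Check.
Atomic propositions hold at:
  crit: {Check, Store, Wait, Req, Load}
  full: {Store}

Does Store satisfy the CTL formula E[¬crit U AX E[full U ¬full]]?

Sat(¬crit) = {Retry, Done, Ack}
Sat(¬full) = {Check, Retry, Wait, Done, Ack, Req, Load}
E[full U ¬full]: least fixpoint, start Z0 = Sat(¬full) = {Check, Retry, Wait, Done, Ack, Req, Load}, add states in Sat(full) with some successor in Z. Already a fixed point.
Sat(E[full U ¬full]) = {Check, Retry, Wait, Done, Ack, Req, Load}
Sat(AX E[full U ¬full]) = {s : every successor in {Check, Retry, Wait, Done, Ack, Req, Load}} = {Check, Wait, Done, Ack, Req, Load}
E[¬crit U AX E[full U ¬full]]: least fixpoint, start Z0 = Sat(AX E[full U ¬full]) = {Check, Wait, Done, Ack, Req, Load}, add states in Sat(¬crit) with some successor in Z. Already a fixed point.
Sat(E[¬crit U AX E[full U ¬full]]) = {Check, Wait, Done, Ack, Req, Load}
Store ∉ Sat(E[¬crit U AX E[full U ¬full]]) = {Check, Wait, Done, Ack, Req, Load}, so the formula does not hold at Store.

No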